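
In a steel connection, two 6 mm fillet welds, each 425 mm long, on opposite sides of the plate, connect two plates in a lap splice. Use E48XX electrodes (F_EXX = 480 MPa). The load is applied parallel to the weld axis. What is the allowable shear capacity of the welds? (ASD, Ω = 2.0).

Effective throat t_e = 0.707 × 6 = 4.242 mm.
Total length L = 850 mm; A_we = 4.242 × 850 = 3606 mm².
F_nw = 0.6 F_EXX = 0.6 × 480 = 288 MPa.
R_n = 288 × 3606 × 10⁻³ = 1038 kN; R_n/Ω = 1038/2.0 = 519.2 kN.

R_n/Ω ≈ 519 kN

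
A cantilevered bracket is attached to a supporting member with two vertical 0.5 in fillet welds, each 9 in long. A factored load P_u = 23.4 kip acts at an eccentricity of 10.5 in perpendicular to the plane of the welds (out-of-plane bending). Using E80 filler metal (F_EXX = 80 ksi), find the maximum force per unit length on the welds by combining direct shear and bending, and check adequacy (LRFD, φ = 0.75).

f_max ≈ 9.19 kip/in; adequate

L_w = 2 × 9 = 18 in; section modulus (unit throat) S = 2 × L²/6 = 27 in².
Direct shear f_v = P/L_w = 23.4/18 = 1.3 kip/in.
Moment M = P × e = 23.4 × 10.5 = 245.7 kip·in; bending f_b = M/S = 9.1 kip/in.
f_max = √(f_v² + f_b²) = √(1.3² + 9.1²) = 9.192 kip/in.
φr_n = 0.75 × 0.6 × 80 × (0.707 × 0.5) = 12.73 kip/in → adequate.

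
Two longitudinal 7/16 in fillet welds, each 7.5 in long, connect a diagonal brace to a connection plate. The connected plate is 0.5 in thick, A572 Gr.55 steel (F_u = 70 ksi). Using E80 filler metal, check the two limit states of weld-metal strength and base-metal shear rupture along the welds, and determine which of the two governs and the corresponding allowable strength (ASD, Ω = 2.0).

R_n/Ω ≈ 111 kips (weld metal governs)

E80XX → F_EXX = 80 ksi.
t_e = 0.707 × 0.4375 = 0.3093 in; L = 15 in.
Weld metal: R_n/Ω = (1/2.0) × 0.6 × 80 × 0.3093 × 15 = 111.4 kips.
Base metal (shear rupture): R_n/Ω = (1/2.0) × 0.6 × 70 × 0.5 × 15 = 157.5 kips.
Governing: weld metal.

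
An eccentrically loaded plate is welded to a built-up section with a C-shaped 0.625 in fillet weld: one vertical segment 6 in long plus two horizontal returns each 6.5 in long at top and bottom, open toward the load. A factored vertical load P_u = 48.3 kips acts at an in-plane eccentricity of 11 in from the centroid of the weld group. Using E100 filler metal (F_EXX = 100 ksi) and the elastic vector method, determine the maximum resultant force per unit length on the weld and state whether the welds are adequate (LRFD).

Total weld length L_w = 19 in. Treat welds as unit-width lines.
Centroid: x̄ = 2×6.5×3.25 / 19 = 2.224 in from the vertical weld.
Polar moment about centroid: J = I_x + I_y = [6³/12 + 2×6.5×3²] + [6×2.224² + 2(6.5³/12 + 6.5×1.026²)] = 224.1 in³.
Direct shear f_v = P/L_w = 48.3 / 19 = 2.542 kip/in (vertical).
Torsion M = P·e = 48.3 × 11 = 531.3 kip·in.
Critical point at (x, y) = (4.276, 3) from centroid. f_tx = M·y/J = 7.111 kip/in; f_ty = M·x/J = 10.14 kip/in.
Resultant f_max = √[f_tx² + (f_v + f_ty)²] = √[7.111² + (2.542 + 10.14)²] = 14.54 kip/in.
Capacity per unit length: φr_n = 0.75 × 0.6 × 100 × (0.707 × 0.625) = 19.88 kip/in.
14.54 ≤ 19.88 → adequate.

f_max ≈ 14.5 kip/in; adequate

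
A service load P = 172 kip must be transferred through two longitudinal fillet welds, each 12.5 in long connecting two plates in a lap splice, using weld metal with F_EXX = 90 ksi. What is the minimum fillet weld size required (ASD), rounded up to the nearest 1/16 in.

Total weld length L = 25 in.
Required throat t_e = P × Ω / (0.6 F_EXX × L) = 172 × 2.0 / (0.6 × 90 × 25) = 0.2548 in.
Required leg w = t_e / 0.707 = 0.3604 in → use 3/8 in.

w = 3/8 in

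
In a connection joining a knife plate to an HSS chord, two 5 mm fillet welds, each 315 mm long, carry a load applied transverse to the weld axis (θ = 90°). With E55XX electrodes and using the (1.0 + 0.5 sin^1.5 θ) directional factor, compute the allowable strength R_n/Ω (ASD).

R_n/Ω ≈ 551 kN

E55XX → F_EXX = 550 MPa.
t_e = 0.707 × 5 = 3.535 mm; A_we = 3.535 × 630 = 2227 mm².
Directional factor: 1.0 + 0.5 sin^1.5(90°) = 1.5.
F_nw = 0.6 × 550 × 1.5 = 495 MPa.
R_n/Ω = (495 × 2227) / 2.0 × 10⁻³ = 551.2 kN.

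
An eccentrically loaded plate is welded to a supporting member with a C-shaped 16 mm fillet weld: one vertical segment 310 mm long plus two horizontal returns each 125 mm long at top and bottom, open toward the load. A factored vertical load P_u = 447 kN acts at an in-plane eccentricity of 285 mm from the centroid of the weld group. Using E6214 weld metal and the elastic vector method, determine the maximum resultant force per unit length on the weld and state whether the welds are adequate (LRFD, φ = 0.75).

E62XX → F_EXX = 620 MPa.
Total weld length L_w = 560 mm. Treat welds as unit-width lines.
Centroid: x̄ = 2×125×62.5 / 560 = 27.9 mm from the vertical weld.
Polar moment about centroid: J = I_x + I_y = [310³/12 + 2×125×155²] + [310×27.9² + 2(125³/12 + 125×34.6²)] = 9355000 mm³.
Direct shear f_v = P/L_w = 447×10³ / 560 = 798.2 N/mm (vertical).
Torsion M = P·e = 447×10³ × 285 = 127400000 N·mm.
Critical point at (x, y) = (97.1, 155) from centroid. f_tx = M·y/J = 2111 N/mm; f_ty = M·x/J = 1322 N/mm.
Resultant f_max = √[f_tx² + (f_v + f_ty)²] = √[2111² + (798.2 + 1322)²] = 2992 N/mm.
Capacity per unit length: φr_n = 0.75 × 0.6 × 620 × (0.707 × 16) = 3156 N/mm.
2992 ≤ 3156 → adequate.

f_max ≈ 2990 N/mm; adequate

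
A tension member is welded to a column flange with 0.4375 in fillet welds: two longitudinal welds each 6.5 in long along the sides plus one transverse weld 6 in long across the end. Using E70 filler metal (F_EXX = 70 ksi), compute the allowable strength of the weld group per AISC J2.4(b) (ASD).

t_e = 0.707 × 0.4375 = 0.3093 in.
R_nwl = 0.6 × 70 × 0.3093 × 13 = 168.9 kip (longitudinal, 2 welds).
R_nwt = 0.6 × 70 × 0.3093 × 6 = 77.95 kip (transverse, base value).
(i) R_nwl + R_nwt = 246.8 kip; (ii) 0.85 R_nwl + 1.5 R_nwt = 260.5 kip.
R_n = max = 260.5 kip [governs: (ii)]; R_n/Ω = 130.2 kip.

R_n/Ω ≈ 130 kip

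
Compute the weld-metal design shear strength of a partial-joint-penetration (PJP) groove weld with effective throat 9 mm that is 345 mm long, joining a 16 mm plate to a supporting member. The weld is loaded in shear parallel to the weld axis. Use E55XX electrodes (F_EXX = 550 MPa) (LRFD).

Effective throat (given) t_e = 9 mm.
A_we = 9 × 345 = 3105 mm².
F_nw = 0.6 F_EXX = 330 MPa.
φR_n = 0.75 × 330 × 3105 × 10⁻³ = 768.5 kN.

φR_n ≈ 768 kN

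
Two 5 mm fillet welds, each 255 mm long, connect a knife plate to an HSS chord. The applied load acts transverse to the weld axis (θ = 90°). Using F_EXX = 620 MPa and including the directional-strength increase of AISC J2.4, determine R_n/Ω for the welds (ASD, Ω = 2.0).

t_e = 0.707 × 5 = 3.535 mm; A_we = 3.535 × 510 = 1803 mm².
Directional factor: 1.0 + 0.5 sin^1.5(90°) = 1.5.
F_nw = 0.6 × 620 × 1.5 = 558 MPa.
R_n/Ω = (558 × 1803) / 2.0 × 10⁻³ = 503 kN.

R_n/Ω ≈ 503 kN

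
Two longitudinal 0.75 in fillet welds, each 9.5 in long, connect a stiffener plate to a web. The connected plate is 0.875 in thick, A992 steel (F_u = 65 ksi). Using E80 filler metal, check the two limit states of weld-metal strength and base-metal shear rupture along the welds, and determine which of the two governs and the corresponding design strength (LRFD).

E80XX → F_EXX = 80 ksi.
t_e = 0.707 × 0.75 = 0.5302 in; L = 19 in.
Weld metal: φR_n = 0.75 × 0.6 × 80 × 0.5302 × 19 = 362.7 kips.
Base metal (shear rupture): φR_n = 0.75 × 0.6 × 65 × 0.875 × 19 = 486.3 kips.
Governing: weld metal.

φR_n ≈ 363 kips (weld metal governs)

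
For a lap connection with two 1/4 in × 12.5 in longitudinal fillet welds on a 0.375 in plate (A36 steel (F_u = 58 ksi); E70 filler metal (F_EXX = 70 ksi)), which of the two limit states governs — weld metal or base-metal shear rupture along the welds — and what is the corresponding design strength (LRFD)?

φR_n ≈ 139 kips (weld metal governs)

t_e = 0.707 × 0.25 = 0.1767 in; L = 25 in.
Weld metal: φR_n = 0.75 × 0.6 × 70 × 0.1767 × 25 = 139.2 kips.
Base metal (shear rupture): φR_n = 0.75 × 0.6 × 58 × 0.375 × 25 = 244.7 kips.
Governing: weld metal.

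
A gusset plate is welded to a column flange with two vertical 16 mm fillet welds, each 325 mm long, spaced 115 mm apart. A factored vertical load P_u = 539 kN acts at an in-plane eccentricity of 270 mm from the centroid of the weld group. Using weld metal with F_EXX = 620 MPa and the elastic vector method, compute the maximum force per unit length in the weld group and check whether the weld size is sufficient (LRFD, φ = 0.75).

f_max ≈ 3550 N/mm; NOT adequate

Total weld length L_w = 650 mm. Treat welds as unit-width lines.
Polar moment about centroid: J = 2[d³/12 + d(b/2)²] = 2[325³/12 + 325×57.5²] = 7870000 mm³.
Direct shear f_v = P/L_w = 539×10³ / 650 = 829.2 N/mm (vertical).
Torsion M = P·e = 539×10³ × 270 = 145530000 N·mm.
Critical point at (x, y) = (57.5, 162.5) from centroid. f_tx = M·y/J = 3005 N/mm; f_ty = M·x/J = 1063 N/mm.
Resultant f_max = √[f_tx² + (f_v + f_ty)²] = √[3005² + (829.2 + 1063)²] = 3551 N/mm.
Capacity per unit length: φr_n = 0.75 × 0.6 × 620 × (0.707 × 16) = 3156 N/mm.
3551 > 3156 → NOT adequate.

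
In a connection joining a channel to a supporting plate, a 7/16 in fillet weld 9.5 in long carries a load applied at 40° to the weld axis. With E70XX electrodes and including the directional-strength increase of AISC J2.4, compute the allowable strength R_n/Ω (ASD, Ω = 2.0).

E70XX → F_EXX = 70 ksi.
t_e = 0.707 × 0.4375 = 0.3093 in; A_we = 0.3093 × 9.5 = 2.938 in².
Directional factor: 1.0 + 0.5 sin^1.5(40°) = 1.258.
F_nw = 0.6 × 70 × 1.258 = 52.82 ksi.
R_n/Ω = (52.82 × 2.938) / 2.0 = 77.61 kips.

R_n/Ω ≈ 77.6 kips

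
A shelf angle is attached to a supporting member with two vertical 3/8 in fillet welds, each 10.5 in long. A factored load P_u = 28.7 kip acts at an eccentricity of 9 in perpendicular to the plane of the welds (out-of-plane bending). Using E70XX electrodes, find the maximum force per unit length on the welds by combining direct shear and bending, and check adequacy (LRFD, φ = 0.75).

f_max ≈ 7.16 kip/in; adequate

E70XX → F_EXX = 70 ksi.
L_w = 2 × 10.5 = 21 in; section modulus (unit throat) S = 2 × L²/6 = 36.75 in².
Direct shear f_v = P/L_w = 28.7/21 = 1.367 kip/in.
Moment M = P × e = 28.7 × 9 = 258.3 kip·in; bending f_b = M/S = 7.029 kip/in.
f_max = √(f_v² + f_b²) = √(1.367² + 7.029²) = 7.16 kip/in.
φr_n = 0.75 × 0.6 × 70 × (0.707 × 0.375) = 8.351 kip/in → adequate.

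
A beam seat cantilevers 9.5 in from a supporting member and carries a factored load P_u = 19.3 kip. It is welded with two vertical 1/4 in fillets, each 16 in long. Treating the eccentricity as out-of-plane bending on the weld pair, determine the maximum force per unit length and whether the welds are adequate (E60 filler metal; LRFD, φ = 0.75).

f_max ≈ 2.23 kip/in; adequate

E60XX → F_EXX = 60 ksi.
L_w = 2 × 16 = 32 in; section modulus (unit throat) S = 2 × L²/6 = 85.33 in².
Direct shear f_v = P/L_w = 19.3/32 = 0.6031 kip/in.
Moment M = P × e = 19.3 × 9.5 = 183.35 kip·in; bending f_b = M/S = 2.149 kip/in.
f_max = √(f_v² + f_b²) = √(0.6031² + 2.149²) = 2.232 kip/in.
φr_n = 0.75 × 0.6 × 60 × (0.707 × 0.25) = 4.772 kip/in → adequate.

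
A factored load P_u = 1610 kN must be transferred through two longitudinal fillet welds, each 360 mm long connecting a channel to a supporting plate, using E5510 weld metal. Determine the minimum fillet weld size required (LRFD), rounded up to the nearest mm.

w = 13 mm

E55XX → F_EXX = 550 MPa.
Total weld length L = 720 mm.
Required throat t_e = P_u / (φ × 0.6 F_EXX × L) = 1610 / (0.75 × 0.6 × 550 × 720 × 10⁻³) = 9.035 mm.
Required leg w = t_e / 0.707 = 12.78 mm → use 13 mm.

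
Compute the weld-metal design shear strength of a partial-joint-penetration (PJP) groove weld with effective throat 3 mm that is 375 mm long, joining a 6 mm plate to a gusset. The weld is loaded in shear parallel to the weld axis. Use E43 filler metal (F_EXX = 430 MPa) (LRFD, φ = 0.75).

Effective throat (given) t_e = 3 mm.
A_we = 3 × 375 = 1125 mm².
F_nw = 0.6 F_EXX = 258 MPa.
φR_n = 0.75 × 258 × 1125 × 10⁻³ = 217.7 kN.

φR_n ≈ 218 kN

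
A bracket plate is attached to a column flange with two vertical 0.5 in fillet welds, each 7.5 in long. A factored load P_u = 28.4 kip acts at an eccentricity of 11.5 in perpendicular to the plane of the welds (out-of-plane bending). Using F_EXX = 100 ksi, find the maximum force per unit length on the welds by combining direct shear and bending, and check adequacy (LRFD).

f_max ≈ 17.5 kip/in; NOT adequate

L_w = 2 × 7.5 = 15 in; section modulus (unit throat) S = 2 × L²/6 = 18.75 in².
Direct shear f_v = P/L_w = 28.4/15 = 1.893 kip/in.
Moment M = P × e = 28.4 × 11.5 = 326.6 kip·in; bending f_b = M/S = 17.42 kip/in.
f_max = √(f_v² + f_b²) = √(1.893² + 17.42²) = 17.52 kip/in.
φr_n = 0.75 × 0.6 × 100 × (0.707 × 0.5) = 15.91 kip/in → NOT adequate.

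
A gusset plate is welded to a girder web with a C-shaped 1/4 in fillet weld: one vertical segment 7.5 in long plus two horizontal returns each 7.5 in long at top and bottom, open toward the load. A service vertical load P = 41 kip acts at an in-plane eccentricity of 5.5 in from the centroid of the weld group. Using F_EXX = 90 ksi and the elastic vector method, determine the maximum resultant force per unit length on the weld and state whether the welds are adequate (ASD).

Total weld length L_w = 22.5 in. Treat welds as unit-width lines.
Centroid: x̄ = 2×7.5×3.75 / 22.5 = 2.5 in from the vertical weld.
Polar moment about centroid: J = I_x + I_y = [7.5³/12 + 2×7.5×3.75²] + [7.5×2.5² + 2(7.5³/12 + 7.5×1.25²)] = 386.7 in³.
Direct shear f_v = P/L_w = 41 / 22.5 = 1.822 kip/in (vertical).
Torsion M = P·e = 41 × 5.5 = 225.5 kip·in.
Critical point at (x, y) = (5, 3.75) from centroid. f_tx = M·y/J = 2.187 kip/in; f_ty = M·x/J = 2.916 kip/in.
Resultant f_max = √[f_tx² + (f_v + f_ty)²] = √[2.187² + (1.822 + 2.916)²] = 5.218 kip/in.
Capacity per unit length: r_n/Ω = (1/2.0) × 0.6 × 90 × (0.707 × 0.25) = 4.772 kip/in.
5.218 > 4.772 → NOT adequate.

f_max ≈ 5.22 kip/in; NOT adequate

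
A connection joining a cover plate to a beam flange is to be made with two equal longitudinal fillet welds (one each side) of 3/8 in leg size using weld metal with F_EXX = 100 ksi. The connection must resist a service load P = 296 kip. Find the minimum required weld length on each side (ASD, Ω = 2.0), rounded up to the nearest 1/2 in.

L = 19 in on each side

Throat t_e = 0.707 × 0.375 = 0.2651 in.
r_n/Ω = (0.6 × 100 × 0.2651) / 2.0 = 7.954 kip/in.
L_req = P / (r_n/Ω) = 296 / 7.954 = 37.22 in total.
Per side: 37.22 / 2 = 18.61 in.
Round up → use L = 19 in on each side.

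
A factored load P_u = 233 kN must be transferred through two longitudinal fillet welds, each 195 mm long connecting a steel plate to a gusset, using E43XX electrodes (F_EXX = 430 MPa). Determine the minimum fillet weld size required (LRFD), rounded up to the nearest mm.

w = 5 mm

Total weld length L = 390 mm.
Required throat t_e = P_u / (φ × 0.6 F_EXX × L) = 233 / (0.75 × 0.6 × 430 × 390 × 10⁻³) = 3.088 mm.
Required leg w = t_e / 0.707 = 4.367 mm → use 5 mm.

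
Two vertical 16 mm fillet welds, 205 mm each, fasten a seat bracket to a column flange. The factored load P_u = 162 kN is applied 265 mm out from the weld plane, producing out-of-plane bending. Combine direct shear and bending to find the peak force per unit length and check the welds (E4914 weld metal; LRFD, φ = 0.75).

E49XX → F_EXX = 490 MPa.
L_w = 2 × 205 = 410 mm; section modulus (unit throat) S = 2 × L²/6 = 14010 mm².
Direct shear f_v = P/L_w = 162×10³/410 = 395.1 N/mm.
Moment M = P × e = 162×10³ × 265 = 42930000 N·mm; bending f_b = M/S = 3065 N/mm.
f_max = √(f_v² + f_b²) = √(395.1² + 3065²) = 3090 N/mm.
φr_n = 0.75 × 0.6 × 490 × (0.707 × 16) = 2494 N/mm → NOT adequate.

f_max ≈ 3090 N/mm; NOT adequate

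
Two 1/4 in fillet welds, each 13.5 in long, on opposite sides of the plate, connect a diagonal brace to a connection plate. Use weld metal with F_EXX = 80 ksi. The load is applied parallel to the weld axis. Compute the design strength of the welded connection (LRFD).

φR_n ≈ 172 kips

Effective throat t_e = 0.707 × 0.25 = 0.1767 in.
Total length L = 27 in; A_we = 0.1767 × 27 = 4.772 in².
F_nw = 0.6 F_EXX = 0.6 × 80 = 48 ksi.
φR_n = 0.75 × 48 × 4.772 = 171.8 kips.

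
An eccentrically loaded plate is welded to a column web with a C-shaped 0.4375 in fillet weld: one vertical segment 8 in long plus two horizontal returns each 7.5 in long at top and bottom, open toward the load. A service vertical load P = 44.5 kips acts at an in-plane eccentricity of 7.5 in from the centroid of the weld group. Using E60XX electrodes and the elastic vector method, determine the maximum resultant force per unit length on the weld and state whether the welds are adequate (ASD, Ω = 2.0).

E60XX → F_EXX = 60 ksi.
Total weld length L_w = 23 in. Treat welds as unit-width lines.
Centroid: x̄ = 2×7.5×3.75 / 23 = 2.446 in from the vertical weld.
Polar moment about centroid: J = I_x + I_y = [8³/12 + 2×7.5×4²] + [8×2.446² + 2(7.5³/12 + 7.5×1.304²)] = 426.3 in³.
Direct shear f_v = P/L_w = 44.5 / 23 = 1.935 kip/in (vertical).
Torsion M = P·e = 44.5 × 7.5 = 333.75 kip·in.
Critical point at (x, y) = (5.054, 4) from centroid. f_tx = M·y/J = 3.131 kip/in; f_ty = M·x/J = 3.957 kip/in.
Resultant f_max = √[f_tx² + (f_v + f_ty)²] = √[3.131² + (1.935 + 3.957)²] = 6.672 kip/in.
Capacity per unit length: r_n/Ω = (1/2.0) × 0.6 × 60 × (0.707 × 0.4375) = 5.568 kip/in.
6.672 > 5.568 → NOT adequate.

f_max ≈ 6.67 kip/in; NOT adequate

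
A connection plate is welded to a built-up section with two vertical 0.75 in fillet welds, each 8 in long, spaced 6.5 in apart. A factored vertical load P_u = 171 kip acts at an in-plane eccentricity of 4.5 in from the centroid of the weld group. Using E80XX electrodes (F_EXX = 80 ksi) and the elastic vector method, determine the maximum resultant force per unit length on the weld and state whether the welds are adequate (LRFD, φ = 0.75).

f_max ≈ 23.8 kip/in; NOT adequate

Total weld length L_w = 16 in. Treat welds as unit-width lines.
Polar moment about centroid: J = 2[d³/12 + d(b/2)²] = 2[8³/12 + 8×3.25²] = 254.3 in³.
Direct shear f_v = P/L_w = 171 / 16 = 10.69 kip/in (vertical).
Torsion M = P·e = 171 × 4.5 = 769.5 kip·in.
Critical point at (x, y) = (3.25, 4) from centroid. f_tx = M·y/J = 12.1 kip/in; f_ty = M·x/J = 9.833 kip/in.
Resultant f_max = √[f_tx² + (f_v + f_ty)²] = √[12.1² + (10.69 + 9.833)²] = 23.82 kip/in.
Capacity per unit length: φr_n = 0.75 × 0.6 × 80 × (0.707 × 0.75) = 19.09 kip/in.
23.82 > 19.09 → NOT adequate.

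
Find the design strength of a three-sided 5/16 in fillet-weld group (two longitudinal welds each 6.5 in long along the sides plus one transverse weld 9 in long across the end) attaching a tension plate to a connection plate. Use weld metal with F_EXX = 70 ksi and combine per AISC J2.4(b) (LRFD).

t_e = 0.707 × 0.3125 = 0.2209 in.
R_nwl = 0.6 × 70 × 0.2209 × 13 = 120.6 kip (longitudinal, 2 welds).
R_nwt = 0.6 × 70 × 0.2209 × 9 = 83.51 kip (transverse, base value).
(i) R_nwl + R_nwt = 204.1 kip; (ii) 0.85 R_nwl + 1.5 R_nwt = 227.8 kip.
R_n = max = 227.8 kip [governs: (ii)]; φR_n = 170.9 kip.

φR_n ≈ 171 kip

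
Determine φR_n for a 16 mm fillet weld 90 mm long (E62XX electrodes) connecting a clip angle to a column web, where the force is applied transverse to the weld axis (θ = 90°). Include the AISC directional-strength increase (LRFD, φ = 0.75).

φR_n ≈ 426 kN

E62XX → F_EXX = 620 MPa.
t_e = 0.707 × 16 = 11.31 mm; A_we = 11.31 × 90 = 1018 mm².
Directional factor: 1.0 + 0.5 sin^1.5(90°) = 1.5.
F_nw = 0.6 × 620 × 1.5 = 558 MPa.
φR_n = 0.75 × 558 × 1018 × 10⁻³ = 426.1 kN.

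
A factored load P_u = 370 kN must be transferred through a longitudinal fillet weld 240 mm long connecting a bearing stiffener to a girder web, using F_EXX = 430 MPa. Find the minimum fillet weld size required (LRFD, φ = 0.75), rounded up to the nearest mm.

w = 12 mm

Total weld length L = 240 mm.
Required throat t_e = P_u / (φ × 0.6 F_EXX × L) = 370 / (0.75 × 0.6 × 430 × 240 × 10⁻³) = 7.967 mm.
Required leg w = t_e / 0.707 = 11.27 mm → use 12 mm.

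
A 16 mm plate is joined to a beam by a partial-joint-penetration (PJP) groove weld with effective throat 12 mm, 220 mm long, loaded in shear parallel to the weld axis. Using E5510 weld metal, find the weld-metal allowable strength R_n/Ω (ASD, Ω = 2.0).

E55XX → F_EXX = 550 MPa.
Effective throat (given) t_e = 12 mm.
A_we = 12 × 220 = 2640 mm².
F_nw = 0.6 F_EXX = 330 MPa.
R_n/Ω = (330 × 2640) / 2.0 × 10⁻³ = 435.6 kN.

R_n/Ω ≈ 436 kN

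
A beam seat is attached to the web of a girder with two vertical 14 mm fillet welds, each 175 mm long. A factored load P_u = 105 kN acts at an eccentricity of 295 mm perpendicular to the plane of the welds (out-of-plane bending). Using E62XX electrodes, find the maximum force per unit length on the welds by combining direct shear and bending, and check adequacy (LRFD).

E62XX → F_EXX = 620 MPa.
L_w = 2 × 175 = 350 mm; section modulus (unit throat) S = 2 × L²/6 = 10210 mm².
Direct shear f_v = P/L_w = 105×10³/350 = 300 N/mm.
Moment M = P × e = 105×10³ × 295 = 30975000 N·mm; bending f_b = M/S = 3034 N/mm.
f_max = √(f_v² + f_b²) = √(300² + 3034²) = 3049 N/mm.
φr_n = 0.75 × 0.6 × 620 × (0.707 × 14) = 2762 N/mm → NOT adequate.

f_max ≈ 3050 N/mm; NOT adequate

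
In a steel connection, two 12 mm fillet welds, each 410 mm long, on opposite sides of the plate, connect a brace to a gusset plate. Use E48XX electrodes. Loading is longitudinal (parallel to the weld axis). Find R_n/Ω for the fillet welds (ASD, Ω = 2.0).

E48XX → F_EXX = 480 MPa.
Effective throat t_e = 0.707 × 12 = 8.484 mm.
Total length L = 820 mm; A_we = 8.484 × 820 = 6957 mm².
F_nw = 0.6 F_EXX = 0.6 × 480 = 288 MPa.
R_n = 288 × 6957 × 10⁻³ = 2004 kN; R_n/Ω = 2004/2.0 = 1002 kN.

R_n/Ω ≈ 1000 kN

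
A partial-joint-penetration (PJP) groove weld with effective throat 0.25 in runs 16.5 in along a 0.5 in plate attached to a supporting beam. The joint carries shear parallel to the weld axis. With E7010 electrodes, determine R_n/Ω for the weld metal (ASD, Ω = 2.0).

E70XX → F_EXX = 70 ksi.
Effective throat (given) t_e = 0.25 in.
A_we = 0.25 × 16.5 = 4.125 in².
F_nw = 0.6 F_EXX = 42 ksi.
R_n/Ω = (42 × 4.125) / 2.0 = 86.62 kip.

R_n/Ω ≈ 86.6 kip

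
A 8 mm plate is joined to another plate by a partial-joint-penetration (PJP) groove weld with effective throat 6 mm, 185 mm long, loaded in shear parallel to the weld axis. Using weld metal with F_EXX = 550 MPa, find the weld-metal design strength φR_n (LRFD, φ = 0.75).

Effective throat (given) t_e = 6 mm.
A_we = 6 × 185 = 1110 mm².
F_nw = 0.6 F_EXX = 330 MPa.
φR_n = 0.75 × 330 × 1110 × 10⁻³ = 274.7 kN.

φR_n ≈ 275 kN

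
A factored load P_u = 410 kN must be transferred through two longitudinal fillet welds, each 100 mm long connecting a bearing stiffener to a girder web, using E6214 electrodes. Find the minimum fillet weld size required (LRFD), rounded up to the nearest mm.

w = 11 mm

E62XX → F_EXX = 620 MPa.
Total weld length L = 200 mm.
Required throat t_e = P_u / (φ × 0.6 F_EXX × L) = 410 / (0.75 × 0.6 × 620 × 200 × 10⁻³) = 7.348 mm.
Required leg w = t_e / 0.707 = 10.39 mm → use 11 mm.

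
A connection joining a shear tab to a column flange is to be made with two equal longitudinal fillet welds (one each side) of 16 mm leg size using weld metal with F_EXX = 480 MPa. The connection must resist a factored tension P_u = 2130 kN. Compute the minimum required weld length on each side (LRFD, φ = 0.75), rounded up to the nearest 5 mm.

L = 440 mm on each side

Throat t_e = 0.707 × 16 = 11.31 mm.
φr_n = 0.75 × 0.6 × 480 × 11.31 × 10⁻³ = 2.443 kN/mm.
L_req = P_u / φr_n = 2130 / 2.443 = 871.7 mm total.
Per side: 871.7 / 2 = 435.9 mm.
Round up → use L = 440 mm on each side.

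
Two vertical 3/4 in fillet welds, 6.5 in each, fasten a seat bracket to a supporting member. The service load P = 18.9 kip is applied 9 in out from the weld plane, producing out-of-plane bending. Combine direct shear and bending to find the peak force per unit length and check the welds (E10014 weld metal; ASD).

E100XX → F_EXX = 100 ksi.
L_w = 2 × 6.5 = 13 in; section modulus (unit throat) S = 2 × L²/6 = 14.08 in².
Direct shear f_v = P/L_w = 18.9/13 = 1.454 kip/in.
Moment M = P × e = 18.9 × 9 = 170.1 kip·in; bending f_b = M/S = 12.08 kip/in.
f_max = √(f_v² + f_b²) = √(1.454² + 12.08²) = 12.17 kip/in.
r_n/Ω = (1/2.0) × 0.6 × 100 × (0.707 × 0.75) = 15.91 kip/in → adequate.

f_max ≈ 12.2 kip/in; adequate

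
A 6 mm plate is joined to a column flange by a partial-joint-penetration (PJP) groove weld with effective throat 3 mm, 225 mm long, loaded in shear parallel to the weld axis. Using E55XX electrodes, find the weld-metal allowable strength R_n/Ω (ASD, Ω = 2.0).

E55XX → F_EXX = 550 MPa.
Effective throat (given) t_e = 3 mm.
A_we = 3 × 225 = 675 mm².
F_nw = 0.6 F_EXX = 330 MPa.
R_n/Ω = (330 × 675) / 2.0 × 10⁻³ = 111.4 kN.

R_n/Ω ≈ 111 kN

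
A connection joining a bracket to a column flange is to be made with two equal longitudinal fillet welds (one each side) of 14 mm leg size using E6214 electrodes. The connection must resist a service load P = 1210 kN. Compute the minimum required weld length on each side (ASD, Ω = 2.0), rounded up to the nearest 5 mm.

L = 330 mm on each side

E62XX → F_EXX = 620 MPa.
Throat t_e = 0.707 × 14 = 9.898 mm.
r_n/Ω = (0.6 × 620 × 9.898) / 2.0 = 1841 N/mm = 1.841 kN/mm.
L_req = P / (r_n/Ω) = 1210 / 1.841 = 657.2 mm total.
Per side: 657.2 / 2 = 328.6 mm.
Round up → use L = 330 mm on each side.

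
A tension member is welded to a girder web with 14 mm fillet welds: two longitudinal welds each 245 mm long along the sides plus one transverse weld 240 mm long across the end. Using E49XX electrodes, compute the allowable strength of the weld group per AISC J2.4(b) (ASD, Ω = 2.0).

R_n/Ω ≈ 1130 kN

E49XX → F_EXX = 490 MPa.
t_e = 0.707 × 14 = 9.898 mm.
R_nwl = 0.6 × 490 × 9.898 × 490 × 10⁻³ = 1426 kN (longitudinal, 2 welds).
R_nwt = 0.6 × 490 × 9.898 × 240 × 10⁻³ = 698.4 kN (transverse, base value).
(i) R_nwl + R_nwt = 2124 kN; (ii) 0.85 R_nwl + 1.5 R_nwt = 2260 kN.
R_n = max = 2260 kN [governs: (ii)]; R_n/Ω = 1130 kN.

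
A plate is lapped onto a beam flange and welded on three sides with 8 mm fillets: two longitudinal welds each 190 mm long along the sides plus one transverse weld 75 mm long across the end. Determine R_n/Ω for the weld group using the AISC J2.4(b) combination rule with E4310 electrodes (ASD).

E43XX → F_EXX = 430 MPa.
t_e = 0.707 × 8 = 5.656 mm.
R_nwl = 0.6 × 430 × 5.656 × 380 × 10⁻³ = 554.5 kN (longitudinal, 2 welds).
R_nwt = 0.6 × 430 × 5.656 × 75 × 10⁻³ = 109.4 kN (transverse, base value).
(i) R_nwl + R_nwt = 664 kN; (ii) 0.85 R_nwl + 1.5 R_nwt = 635.5 kN.
R_n = max = 664 kN [governs: (i)]; R_n/Ω = 332 kN.

R_n/Ω ≈ 332 kN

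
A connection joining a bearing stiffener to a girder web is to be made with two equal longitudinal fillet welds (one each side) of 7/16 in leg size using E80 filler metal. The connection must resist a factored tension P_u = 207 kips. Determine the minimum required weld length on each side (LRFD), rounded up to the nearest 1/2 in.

E80XX → F_EXX = 80 ksi.
Throat t_e = 0.707 × 0.4375 = 0.3093 in.
φr_n = 0.75 × 0.6 × 80 × 0.3093 = 11.14 kips/in.
L_req = P_u / φr_n = 207 / 11.14 = 18.59 in total.
Per side: 18.59 / 2 = 9.295 in.
Round up → use L = 9.5 in on each side.

L = 9.5 in on each side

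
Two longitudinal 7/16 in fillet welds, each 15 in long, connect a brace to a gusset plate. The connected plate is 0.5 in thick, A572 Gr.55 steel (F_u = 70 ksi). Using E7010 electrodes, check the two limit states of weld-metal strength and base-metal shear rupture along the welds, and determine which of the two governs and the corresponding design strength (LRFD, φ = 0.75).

E70XX → F_EXX = 70 ksi.
t_e = 0.707 × 0.4375 = 0.3093 in; L = 30 in.
Weld metal: φR_n = 0.75 × 0.6 × 70 × 0.3093 × 30 = 292.3 kip.
Base metal (shear rupture): φR_n = 0.75 × 0.6 × 70 × 0.5 × 30 = 472.5 kip.
Governing: weld metal.

φR_n ≈ 292 kip (weld metal governs)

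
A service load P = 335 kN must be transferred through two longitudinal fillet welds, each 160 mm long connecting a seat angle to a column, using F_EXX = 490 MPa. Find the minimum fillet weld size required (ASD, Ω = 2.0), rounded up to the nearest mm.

Total weld length L = 320 mm.
Required throat t_e = P × Ω / (0.6 F_EXX × L) = 335 × 2.0 / (0.6 × 490 × 320 × 10⁻³) = 7.122 mm.
Required leg w = t_e / 0.707 = 10.07 mm → use 11 mm.

w = 11 mm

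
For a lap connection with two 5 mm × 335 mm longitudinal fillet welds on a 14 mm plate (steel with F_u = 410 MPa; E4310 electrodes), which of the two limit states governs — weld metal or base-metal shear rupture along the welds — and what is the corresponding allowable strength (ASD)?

R_n/Ω ≈ 306 kN (weld metal governs)

E43XX → F_EXX = 430 MPa.
t_e = 0.707 × 5 = 3.535 mm; L = 670 mm.
Weld metal: R_n/Ω = (1/2.0) × 0.6 × 430 × 3.535 × 670 × 10⁻³ = 305.5 kN.
Base metal (shear rupture): R_n/Ω = (1/2.0) × 0.6 × 410 × 14 × 670 × 10⁻³ = 1154 kN.
Governing: weld metal.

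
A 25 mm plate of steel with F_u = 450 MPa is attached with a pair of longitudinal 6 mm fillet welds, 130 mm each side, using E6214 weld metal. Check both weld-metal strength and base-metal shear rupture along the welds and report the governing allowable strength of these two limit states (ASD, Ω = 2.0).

R_n/Ω ≈ 205 kN (weld metal governs)

E62XX → F_EXX = 620 MPa.
t_e = 0.707 × 6 = 4.242 mm; L = 260 mm.
Weld metal: R_n/Ω = (1/2.0) × 0.6 × 620 × 4.242 × 260 × 10⁻³ = 205.1 kN.
Base metal (shear rupture): R_n/Ω = (1/2.0) × 0.6 × 450 × 25 × 260 × 10⁻³ = 877.5 kN.
Governing: weld metal.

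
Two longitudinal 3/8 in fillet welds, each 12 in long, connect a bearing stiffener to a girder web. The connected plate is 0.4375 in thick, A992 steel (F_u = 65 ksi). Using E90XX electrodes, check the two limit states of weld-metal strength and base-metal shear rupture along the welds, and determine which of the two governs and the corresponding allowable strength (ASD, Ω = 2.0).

R_n/Ω ≈ 172 kips (weld metal governs)

E90XX → F_EXX = 90 ksi.
t_e = 0.707 × 0.375 = 0.2651 in; L = 24 in.
Weld metal: R_n/Ω = (1/2.0) × 0.6 × 90 × 0.2651 × 24 = 171.8 kips.
Base metal (shear rupture): R_n/Ω = (1/2.0) × 0.6 × 65 × 0.4375 × 24 = 204.8 kips.
Governing: weld metal.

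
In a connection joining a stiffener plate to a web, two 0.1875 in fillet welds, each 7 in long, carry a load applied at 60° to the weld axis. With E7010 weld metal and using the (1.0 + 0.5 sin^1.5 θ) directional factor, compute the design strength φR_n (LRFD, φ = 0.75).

φR_n ≈ 82 kip

E70XX → F_EXX = 70 ksi.
t_e = 0.707 × 0.1875 = 0.1326 in; A_we = 0.1326 × 14 = 1.856 in².
Directional factor: 1.0 + 0.5 sin^1.5(60°) = 1.403.
F_nw = 0.6 × 70 × 1.403 = 58.92 ksi.
φR_n = 0.75 × 58.92 × 1.856 = 82.02 kip.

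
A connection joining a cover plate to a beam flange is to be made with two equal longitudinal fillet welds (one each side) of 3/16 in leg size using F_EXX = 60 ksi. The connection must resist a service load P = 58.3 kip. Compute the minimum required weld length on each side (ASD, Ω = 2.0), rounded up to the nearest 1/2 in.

L = 12.5 in on each side

Throat t_e = 0.707 × 0.1875 = 0.1326 in.
r_n/Ω = (0.6 × 60 × 0.1326) / 2.0 = 2.386 kip/in.
L_req = P / (r_n/Ω) = 58.3 / 2.386 = 24.43 in total.
Per side: 24.43 / 2 = 12.22 in.
Round up → use L = 12.5 in on each side.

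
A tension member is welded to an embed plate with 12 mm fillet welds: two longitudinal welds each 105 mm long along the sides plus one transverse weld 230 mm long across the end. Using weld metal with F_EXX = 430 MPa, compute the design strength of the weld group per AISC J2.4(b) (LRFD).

φR_n ≈ 859 kN

t_e = 0.707 × 12 = 8.484 mm.
R_nwl = 0.6 × 430 × 8.484 × 210 × 10⁻³ = 459.7 kN (longitudinal, 2 welds).
R_nwt = 0.6 × 430 × 8.484 × 230 × 10⁻³ = 503.4 kN (transverse, base value).
(i) R_nwl + R_nwt = 963.1 kN; (ii) 0.85 R_nwl + 1.5 R_nwt = 1146 kN.
R_n = max = 1146 kN [governs: (ii)]; φR_n = 859.4 kN.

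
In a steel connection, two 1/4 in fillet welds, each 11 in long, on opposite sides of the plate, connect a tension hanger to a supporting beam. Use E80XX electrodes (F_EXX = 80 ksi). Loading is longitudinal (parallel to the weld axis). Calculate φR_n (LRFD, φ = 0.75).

φR_n ≈ 140 kips

Effective throat t_e = 0.707 × 0.25 = 0.1767 in.
Total length L = 22 in; A_we = 0.1767 × 22 = 3.888 in².
F_nw = 0.6 F_EXX = 0.6 × 80 = 48 ksi.
φR_n = 0.75 × 48 × 3.888 = 140 kips.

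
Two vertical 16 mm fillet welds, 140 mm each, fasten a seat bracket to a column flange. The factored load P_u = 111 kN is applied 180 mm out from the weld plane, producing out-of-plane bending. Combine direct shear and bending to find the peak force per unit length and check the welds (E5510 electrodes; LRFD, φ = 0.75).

E55XX → F_EXX = 550 MPa.
L_w = 2 × 140 = 280 mm; section modulus (unit throat) S = 2 × L²/6 = 6533 mm².
Direct shear f_v = P/L_w = 111×10³/280 = 396.4 N/mm.
Moment M = P × e = 111×10³ × 180 = 19980000 N·mm; bending f_b = M/S = 3058 N/mm.
f_max = √(f_v² + f_b²) = √(396.4² + 3058²) = 3084 N/mm.
φr_n = 0.75 × 0.6 × 550 × (0.707 × 16) = 2800 N/mm → NOT adequate.

f_max ≈ 3080 N/mm; NOT adequate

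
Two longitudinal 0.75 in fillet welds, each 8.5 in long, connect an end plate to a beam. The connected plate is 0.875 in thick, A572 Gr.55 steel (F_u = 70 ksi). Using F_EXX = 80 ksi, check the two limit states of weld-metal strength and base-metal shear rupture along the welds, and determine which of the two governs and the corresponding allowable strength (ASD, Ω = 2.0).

t_e = 0.707 × 0.75 = 0.5302 in; L = 17 in.
Weld metal: R_n/Ω = (1/2.0) × 0.6 × 80 × 0.5302 × 17 = 216.3 kip.
Base metal (shear rupture): R_n/Ω = (1/2.0) × 0.6 × 70 × 0.875 × 17 = 312.4 kip.
Governing: weld metal.

R_n/Ω ≈ 216 kip (weld metal governs)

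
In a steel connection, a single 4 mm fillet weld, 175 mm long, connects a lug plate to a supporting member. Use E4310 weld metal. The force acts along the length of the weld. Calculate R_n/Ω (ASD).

E43XX → F_EXX = 430 MPa.
Effective throat t_e = 0.707 × 4 = 2.828 mm.
Total length L = 175 mm; A_we = 2.828 × 175 = 494.9 mm².
F_nw = 0.6 F_EXX = 0.6 × 430 = 258 MPa.
R_n = 258 × 494.9 × 10⁻³ = 127.7 kN; R_n/Ω = 127.7/2.0 = 63.84 kN.

R_n/Ω ≈ 63.8 kN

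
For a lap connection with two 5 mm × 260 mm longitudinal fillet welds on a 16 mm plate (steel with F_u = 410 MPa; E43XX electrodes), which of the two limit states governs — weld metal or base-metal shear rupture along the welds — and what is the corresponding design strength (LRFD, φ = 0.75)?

E43XX → F_EXX = 430 MPa.
t_e = 0.707 × 5 = 3.535 mm; L = 520 mm.
Weld metal: φR_n = 0.75 × 0.6 × 430 × 3.535 × 520 × 10⁻³ = 355.7 kN.
Base metal (shear rupture): φR_n = 0.75 × 0.6 × 410 × 16 × 520 × 10⁻³ = 1535 kN.
Governing: weld metal.

φR_n ≈ 356 kN (weld metal governs)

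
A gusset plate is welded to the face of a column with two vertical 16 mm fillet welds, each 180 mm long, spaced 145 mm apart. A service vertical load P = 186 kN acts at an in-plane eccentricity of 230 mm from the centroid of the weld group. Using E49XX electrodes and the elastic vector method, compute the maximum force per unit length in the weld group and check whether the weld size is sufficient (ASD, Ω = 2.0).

f_max ≈ 2090 N/mm; NOT adequate

E49XX → F_EXX = 490 MPa.
Total weld length L_w = 360 mm. Treat welds as unit-width lines.
Polar moment about centroid: J = 2[d³/12 + d(b/2)²] = 2[180³/12 + 180×72.5²] = 2864000 mm³.
Direct shear f_v = P/L_w = 186×10³ / 360 = 516.7 N/mm (vertical).
Torsion M = P·e = 186×10³ × 230 = 42780000 N·mm.
Critical point at (x, y) = (72.5, 90) from centroid. f_tx = M·y/J = 1344 N/mm; f_ty = M·x/J = 1083 N/mm.
Resultant f_max = √[f_tx² + (f_v + f_ty)²] = √[1344² + (516.7 + 1083)²] = 2089 N/mm.
Capacity per unit length: r_n/Ω = (1/2.0) × 0.6 × 490 × (0.707 × 16) = 1663 N/mm.
2089 > 1663 → NOT adequate.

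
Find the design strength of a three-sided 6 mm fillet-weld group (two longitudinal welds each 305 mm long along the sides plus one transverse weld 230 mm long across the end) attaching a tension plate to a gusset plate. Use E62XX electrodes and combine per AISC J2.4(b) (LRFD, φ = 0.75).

φR_n ≈ 1020 kN

E62XX → F_EXX = 620 MPa.
t_e = 0.707 × 6 = 4.242 mm.
R_nwl = 0.6 × 620 × 4.242 × 610 × 10⁻³ = 962.6 kN (longitudinal, 2 welds).
R_nwt = 0.6 × 620 × 4.242 × 230 × 10⁻³ = 362.9 kN (transverse, base value).
(i) R_nwl + R_nwt = 1326 kN; (ii) 0.85 R_nwl + 1.5 R_nwt = 1363 kN.
R_n = max = 1363 kN [governs: (ii)]; φR_n = 1022 kN.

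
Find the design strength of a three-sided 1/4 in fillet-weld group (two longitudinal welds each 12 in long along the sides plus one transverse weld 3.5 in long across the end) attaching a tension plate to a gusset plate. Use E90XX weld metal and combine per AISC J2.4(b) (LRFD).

φR_n ≈ 197 kips

E90XX → F_EXX = 90 ksi.
t_e = 0.707 × 0.25 = 0.1767 in.
R_nwl = 0.6 × 90 × 0.1767 × 24 = 229.1 kips (longitudinal, 2 welds).
R_nwt = 0.6 × 90 × 0.1767 × 3.5 = 33.41 kips (transverse, base value).
(i) R_nwl + R_nwt = 262.5 kips; (ii) 0.85 R_nwl + 1.5 R_nwt = 244.8 kips.
R_n = max = 262.5 kips [governs: (i)]; φR_n = 196.9 kips.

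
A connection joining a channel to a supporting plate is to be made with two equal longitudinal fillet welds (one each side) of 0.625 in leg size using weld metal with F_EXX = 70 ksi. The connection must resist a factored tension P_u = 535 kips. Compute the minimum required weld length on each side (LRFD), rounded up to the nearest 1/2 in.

L = 19.5 in on each side

Throat t_e = 0.707 × 0.625 = 0.4419 in.
φr_n = 0.75 × 0.6 × 70 × 0.4419 = 13.92 kips/in.
L_req = P_u / φr_n = 535 / 13.92 = 38.44 in total.
Per side: 38.44 / 2 = 19.22 in.
Round up → use L = 19.5 in on each side.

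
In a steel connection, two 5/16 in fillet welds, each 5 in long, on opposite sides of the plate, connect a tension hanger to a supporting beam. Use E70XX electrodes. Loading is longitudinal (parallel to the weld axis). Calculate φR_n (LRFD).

φR_n ≈ 69.6 kips

E70XX → F_EXX = 70 ksi.
Effective throat t_e = 0.707 × 0.3125 = 0.2209 in.
Total length L = 10 in; A_we = 0.2209 × 10 = 2.209 in².
F_nw = 0.6 F_EXX = 0.6 × 70 = 42 ksi.
φR_n = 0.75 × 42 × 2.209 = 69.6 kips.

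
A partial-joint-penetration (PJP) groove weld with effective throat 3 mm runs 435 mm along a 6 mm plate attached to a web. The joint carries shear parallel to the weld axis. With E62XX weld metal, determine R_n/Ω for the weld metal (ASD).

E62XX → F_EXX = 620 MPa.
Effective throat (given) t_e = 3 mm.
A_we = 3 × 435 = 1305 mm².
F_nw = 0.6 F_EXX = 372 MPa.
R_n/Ω = (372 × 1305) / 2.0 × 10⁻³ = 242.7 kN.

R_n/Ω ≈ 243 kN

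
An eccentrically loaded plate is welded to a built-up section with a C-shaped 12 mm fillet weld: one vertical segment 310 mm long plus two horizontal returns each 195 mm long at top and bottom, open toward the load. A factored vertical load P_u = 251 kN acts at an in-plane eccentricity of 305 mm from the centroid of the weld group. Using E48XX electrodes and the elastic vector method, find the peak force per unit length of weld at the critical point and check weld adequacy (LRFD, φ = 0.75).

E48XX → F_EXX = 480 MPa.
Total weld length L_w = 700 mm. Treat welds as unit-width lines.
Centroid: x̄ = 2×195×97.5 / 700 = 54.32 mm from the vertical weld.
Polar moment about centroid: J = I_x + I_y = [310³/12 + 2×195×155²] + [310×54.32² + 2(195³/12 + 195×43.18²)] = 14730000 mm³.
Direct shear f_v = P/L_w = 251×10³ / 700 = 358.6 N/mm (vertical).
Torsion M = P·e = 251×10³ × 305 = 76555000 N·mm.
Critical point at (x, y) = (140.7, 155) from centroid. f_tx = M·y/J = 805.6 N/mm; f_ty = M·x/J = 731.1 N/mm.
Resultant f_max = √[f_tx² + (f_v + f_ty)²] = √[805.6² + (358.6 + 731.1)²] = 1355 N/mm.
Capacity per unit length: φr_n = 0.75 × 0.6 × 480 × (0.707 × 12) = 1833 N/mm.
1355 ≤ 1833 → adequate.

f_max ≈ 1360 N/mm; adequate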